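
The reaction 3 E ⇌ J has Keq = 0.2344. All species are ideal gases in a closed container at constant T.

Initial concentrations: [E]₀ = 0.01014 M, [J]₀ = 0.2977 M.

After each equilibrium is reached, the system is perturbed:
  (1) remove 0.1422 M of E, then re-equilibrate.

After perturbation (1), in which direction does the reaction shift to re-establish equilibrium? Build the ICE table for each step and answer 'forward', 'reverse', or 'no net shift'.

Q₀ = 2.8554e+05 vs Keq = 0.2344 ⇒ Q>K, reverse
Step 1:
                  E         J
  init      0.01014    0.2977
  Δ          0.6709   -0.2236
  eq         0.6811   0.07405
  solve Keq expr → x = -0.2236; check Q = 0.2344
Then remove 0.1422 M of E.
Step 2:
                  E         J
  init       0.5389   0.07405
  Δ          0.0663   -0.0221
  eq         0.6052   0.05195
  solve Keq expr → x = -0.0221; check Q = 0.2344

Direction: reverse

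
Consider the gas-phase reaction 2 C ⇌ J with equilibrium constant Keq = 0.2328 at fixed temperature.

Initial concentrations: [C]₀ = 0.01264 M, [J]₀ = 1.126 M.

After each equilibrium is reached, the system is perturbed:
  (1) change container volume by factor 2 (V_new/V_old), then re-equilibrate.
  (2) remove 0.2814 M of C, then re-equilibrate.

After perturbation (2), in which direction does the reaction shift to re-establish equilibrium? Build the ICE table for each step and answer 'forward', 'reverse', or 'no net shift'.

Q₀ = 7048 vs Keq = 0.2328 ⇒ Q>K, reverse
Step 1:
                   C          J
  init       0.01264      1.126
  Δ            1.366    -0.6832
  eq           1.379     0.4428
  solve Keq expr → x = -0.6832; check Q = 0.2328
Then change container volume by factor 2 (V_new/V_old).
Step 2:
                   C          J
  init        0.6896     0.2214
  Δ             0.13   -0.06501
  eq          0.8196     0.1564
  solve Keq expr → x = -0.06501; check Q = 0.2328
Then remove 0.2814 M of C.
Step 3:
                   C          J
  init        0.5382     0.1564
  Δ           0.1144   -0.05722
  eq          0.6526    0.09915
  solve Keq expr → x = -0.05722; check Q = 0.2328

Direction: reverse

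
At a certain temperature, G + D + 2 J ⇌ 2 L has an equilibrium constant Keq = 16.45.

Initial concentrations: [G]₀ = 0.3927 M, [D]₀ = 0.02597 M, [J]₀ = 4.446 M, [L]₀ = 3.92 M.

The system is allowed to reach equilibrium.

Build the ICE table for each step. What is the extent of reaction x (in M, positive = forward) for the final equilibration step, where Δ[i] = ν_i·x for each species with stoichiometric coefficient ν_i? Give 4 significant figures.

Q₀ = 76.23 vs Keq = 16.45 ⇒ Q>K, reverse
Step 1:
                   G          D          J          L
  init        0.3927    0.02597      4.446       3.92
  Δ           0.0651     0.0651     0.1302    -0.1302
  eq          0.4578    0.09107      4.576       3.79
  solve Keq expr → x = -0.0651; check Q = 16.45

x = -0.0651 M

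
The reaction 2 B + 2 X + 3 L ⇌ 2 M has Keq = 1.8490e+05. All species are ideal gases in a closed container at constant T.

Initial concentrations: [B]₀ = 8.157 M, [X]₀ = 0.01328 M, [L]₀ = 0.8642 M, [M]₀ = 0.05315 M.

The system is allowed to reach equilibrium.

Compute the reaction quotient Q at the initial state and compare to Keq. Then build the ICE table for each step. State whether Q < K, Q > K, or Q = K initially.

Q₀ = 0.373 vs Keq = 1.8490e+05 ⇒ Q<K, forward
Step 1:
                  B         X         L         M
  I           8.157   0.01328    0.8642   0.05315
  C        -0.01326  -0.01326  -0.01988   0.01326
  E           8.144 2.4443e-05    0.8443   0.06641
  solve Keq expr → x = 0.006628; check Q = 1.8490e+05

Q₀ = 0.373; Q < K (proceeds forward)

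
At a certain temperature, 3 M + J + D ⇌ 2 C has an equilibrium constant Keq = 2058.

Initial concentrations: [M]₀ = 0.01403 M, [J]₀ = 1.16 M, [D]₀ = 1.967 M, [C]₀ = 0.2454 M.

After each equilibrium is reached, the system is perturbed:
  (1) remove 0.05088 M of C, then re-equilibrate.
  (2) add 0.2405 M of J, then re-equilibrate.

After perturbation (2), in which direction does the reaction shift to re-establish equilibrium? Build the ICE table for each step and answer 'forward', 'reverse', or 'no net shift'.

Q₀ = 9557 vs Keq = 2058 ⇒ Q>K, reverse
Step 1:
                   M          J          D          C
  init       0.01403       1.16      1.967     0.2454
  Δ         0.008964   0.002988   0.002988  -0.005976
  eq         0.02299      1.163       1.97     0.2394
  solve Keq expr → x = -0.002988; check Q = 2058
Then remove 0.05088 M of C.
Step 2:
                   M          J          D          C
  init       0.02299      1.163       1.97     0.1885
  Δ        -0.003227  -0.001076  -0.001076   0.002151
  eq         0.01977      1.162      1.969     0.1907
  solve Keq expr → x = 0.001076; check Q = 2058
Then add 0.2405 M of J.
Step 3:
                   M          J          D          C
  init       0.01977      1.402      1.969     0.1907
  Δ        -0.001149 -3.8298e-04 -3.8298e-04 7.6595e-04
  eq         0.01862      1.402      1.969     0.1915
  solve Keq expr → x = 3.8298e-04; check Q = 2058

Direction: forward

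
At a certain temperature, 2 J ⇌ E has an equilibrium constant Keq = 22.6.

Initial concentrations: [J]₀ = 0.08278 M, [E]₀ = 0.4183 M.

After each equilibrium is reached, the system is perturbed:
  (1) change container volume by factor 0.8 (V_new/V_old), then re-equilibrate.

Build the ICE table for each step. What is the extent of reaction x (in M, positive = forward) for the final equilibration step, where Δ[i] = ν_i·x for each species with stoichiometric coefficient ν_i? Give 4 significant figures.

Q₀ = 61.04 vs Keq = 22.6 ⇒ Q>K, reverse
Step 1:
                  J         E
  I         0.08278    0.4183
  C         0.04921   -0.0246
  E           0.132    0.3937
  solve Keq expr → x = -0.0246; check Q = 22.6
Then change container volume by factor 0.8 (V_new/V_old).
Step 2:
                  J         E
  I           0.165    0.4921
  C        -0.01621  0.008104
  E          0.1488    0.5002
  solve Keq expr → x = 0.008104; check Q = 22.6

x = 0.008104 M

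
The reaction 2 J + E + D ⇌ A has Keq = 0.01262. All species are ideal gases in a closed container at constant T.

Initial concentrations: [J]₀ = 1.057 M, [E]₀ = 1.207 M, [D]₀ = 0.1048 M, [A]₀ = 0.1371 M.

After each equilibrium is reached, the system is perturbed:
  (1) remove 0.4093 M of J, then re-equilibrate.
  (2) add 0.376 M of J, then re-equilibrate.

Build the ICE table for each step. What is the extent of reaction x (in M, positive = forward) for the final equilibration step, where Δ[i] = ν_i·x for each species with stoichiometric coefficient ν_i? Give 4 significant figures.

x = 0.003178 M

Q₀ = 0.9701 vs Keq = 0.01262 ⇒ Q>K, reverse
Step 1:
                  J         E         D         A
  Initial     1.057     1.207    0.1048    0.1371
  Change     0.2604    0.1302    0.1302   -0.1302
  Equil       1.317     1.337     0.235  0.006884
  solve Keq expr → x = -0.1302; check Q = 0.01262
Then remove 0.4093 M of J.
Step 2:
                  J         E         D         A
  Initial    0.9081     1.337     0.235  0.006884
  Change   0.007008  0.003504  0.003504 -0.003504
  Equil      0.9151     1.341    0.2385   0.00338
  solve Keq expr → x = -0.003504; check Q = 0.01262
Then add 0.376 M of J.
Step 3:
                  J         E         D         A
  Initial     1.291     1.341    0.2385   0.00338
  Change  -0.006355 -0.003178 -0.003178  0.003178
  Equil       1.285     1.338    0.2353  0.006557
  solve Keq expr → x = 0.003178; check Q = 0.01262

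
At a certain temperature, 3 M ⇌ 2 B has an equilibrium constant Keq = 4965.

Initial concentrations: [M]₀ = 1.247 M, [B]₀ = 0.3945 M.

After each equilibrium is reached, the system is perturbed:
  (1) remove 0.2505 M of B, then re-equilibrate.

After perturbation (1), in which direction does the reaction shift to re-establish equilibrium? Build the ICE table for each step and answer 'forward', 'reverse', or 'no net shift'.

Direction: forward

Q₀ = 0.08026 vs Keq = 4965 ⇒ Q<K, forward
Step 1:
                    M           B
  I             1.247      0.3945
  C            -1.181      0.7876
  E           0.06554       1.182
  solve Keq expr → x = 0.3938; check Q = 4965
Then remove 0.2505 M of B.
Step 2:
                    M           B
  I           0.06554      0.9316
  C         -0.009371    0.006247
  E           0.05616      0.9379
  solve Keq expr → x = 0.003124; check Q = 4965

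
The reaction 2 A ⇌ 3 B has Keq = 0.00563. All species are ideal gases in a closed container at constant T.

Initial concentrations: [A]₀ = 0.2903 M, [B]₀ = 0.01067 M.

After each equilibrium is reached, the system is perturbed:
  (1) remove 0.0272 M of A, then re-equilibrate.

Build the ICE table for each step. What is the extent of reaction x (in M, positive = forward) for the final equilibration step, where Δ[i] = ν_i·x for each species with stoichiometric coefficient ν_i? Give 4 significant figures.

x = -0.001539 M

Q₀ = 1.4414e-05 vs Keq = 0.00563 ⇒ Q<K, forward
Step 1:
                  A         B
  init       0.2903   0.01067
  Δ        -0.03999   0.05999
  eq         0.2503   0.07066
  solve Keq expr → x = 0.02; check Q = 0.00563
Then remove 0.0272 M of A.
Step 2:
                  A         B
  init       0.2231   0.07066
  Δ        0.003077 -0.004616
  eq         0.2262   0.06604
  solve Keq expr → x = -0.001539; check Q = 0.00563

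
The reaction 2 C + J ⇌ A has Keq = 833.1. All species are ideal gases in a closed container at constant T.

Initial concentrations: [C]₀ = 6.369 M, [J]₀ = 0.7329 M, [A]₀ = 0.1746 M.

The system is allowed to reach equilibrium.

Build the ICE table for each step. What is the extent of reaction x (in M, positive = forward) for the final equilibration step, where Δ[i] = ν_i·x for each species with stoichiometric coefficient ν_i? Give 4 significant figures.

Q₀ = 0.005873 vs Keq = 833.1 ⇒ Q<K, forward
Step 1:
                    C           J           A
  init          6.369      0.7329      0.1746
  Δ            -1.466     -0.7329      0.7329
  eq            4.903  4.5306e-05      0.9075
  solve Keq expr → x = 0.7329; check Q = 833.1

x = 0.7329 M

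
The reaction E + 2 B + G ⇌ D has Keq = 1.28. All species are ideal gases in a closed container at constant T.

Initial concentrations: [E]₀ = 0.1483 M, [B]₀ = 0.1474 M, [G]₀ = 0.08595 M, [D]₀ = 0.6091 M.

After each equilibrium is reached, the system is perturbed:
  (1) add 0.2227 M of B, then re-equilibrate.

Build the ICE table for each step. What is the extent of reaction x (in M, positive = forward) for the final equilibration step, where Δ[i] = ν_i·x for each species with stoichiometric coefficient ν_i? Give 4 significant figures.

Q₀ = 2199 vs Keq = 1.28 ⇒ Q>K, reverse
Step 1:
                  E         B         G         D
  Initial    0.1483    0.1474   0.08595    0.6091
  Change     0.3703    0.7406    0.3703   -0.3703
  Equil      0.5186     0.888    0.4562    0.2388
  solve Keq expr → x = -0.3703; check Q = 1.28
Then add 0.2227 M of B.
Step 2:
                  E         B         G         D
  Initial    0.5186     1.111    0.4562    0.2388
  Change   -0.03759  -0.07517  -0.03759   0.03759
  Equil       0.481     1.036    0.4187    0.2764
  solve Keq expr → x = 0.03759; check Q = 1.28

x = 0.03759 M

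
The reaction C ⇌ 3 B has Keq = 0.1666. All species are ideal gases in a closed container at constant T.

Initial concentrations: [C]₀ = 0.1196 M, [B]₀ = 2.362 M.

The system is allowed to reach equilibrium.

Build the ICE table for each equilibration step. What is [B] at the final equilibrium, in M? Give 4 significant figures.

[B]_eq = 0.4979 M

Q₀ = 110.2 vs Keq = 0.1666 ⇒ Q>K, reverse
Step 1:
                  C         B
  I          0.1196     2.362
  C          0.6214    -1.864
  E           0.741    0.4979
  solve Keq expr → x = -0.6214; check Q = 0.1666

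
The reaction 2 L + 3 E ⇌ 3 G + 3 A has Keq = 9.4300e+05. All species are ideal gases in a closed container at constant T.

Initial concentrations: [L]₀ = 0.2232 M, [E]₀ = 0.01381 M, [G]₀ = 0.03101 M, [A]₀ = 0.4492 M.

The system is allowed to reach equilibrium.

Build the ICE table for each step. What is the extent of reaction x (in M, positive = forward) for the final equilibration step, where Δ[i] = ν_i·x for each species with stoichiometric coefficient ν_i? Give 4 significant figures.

Q₀ = 20.6 vs Keq = 9.4300e+05 ⇒ Q<K, forward
Step 1:
                  L         E         G         A
  I          0.2232   0.01381   0.03101    0.4492
  C       -0.008818  -0.01323   0.01323   0.01323
  E          0.2144 5.8238e-04   0.04424    0.4624
  solve Keq expr → x = 0.004409; check Q = 9.4300e+05

x = 0.004409 M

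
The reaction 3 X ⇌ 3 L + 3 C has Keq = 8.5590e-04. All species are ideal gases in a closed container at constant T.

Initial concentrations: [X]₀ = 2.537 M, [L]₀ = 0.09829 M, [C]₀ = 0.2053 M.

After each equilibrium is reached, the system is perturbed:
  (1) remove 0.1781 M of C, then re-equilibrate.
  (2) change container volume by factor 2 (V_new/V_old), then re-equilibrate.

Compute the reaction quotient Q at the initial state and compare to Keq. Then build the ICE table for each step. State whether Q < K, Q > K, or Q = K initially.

Q₀ = 5.0319e-07 vs Keq = 8.5590e-04 ⇒ Q<K, forward
Step 1:
                   X          L          C
  init         2.537    0.09829     0.2053
  Δ           -0.311      0.311      0.311
  eq           2.226     0.4093     0.5163
  solve Keq expr → x = 0.1037; check Q = 8.5590e-04
Then remove 0.1781 M of C.
Step 2:
                   X          L          C
  init         2.226     0.4093     0.3382
  Δ          -0.0791     0.0791     0.0791
  eq           2.147     0.4884     0.4173
  solve Keq expr → x = 0.02637; check Q = 8.5590e-04
Then change container volume by factor 2 (V_new/V_old).
Step 3:
                   X          L          C
  init         1.073     0.2442     0.2087
  Δ         -0.08103    0.08103    0.08103
  eq          0.9924     0.3252     0.2897
  solve Keq expr → x = 0.02701; check Q = 8.5590e-04

Q₀ = 5.0319e-07; Q < K (proceeds forward)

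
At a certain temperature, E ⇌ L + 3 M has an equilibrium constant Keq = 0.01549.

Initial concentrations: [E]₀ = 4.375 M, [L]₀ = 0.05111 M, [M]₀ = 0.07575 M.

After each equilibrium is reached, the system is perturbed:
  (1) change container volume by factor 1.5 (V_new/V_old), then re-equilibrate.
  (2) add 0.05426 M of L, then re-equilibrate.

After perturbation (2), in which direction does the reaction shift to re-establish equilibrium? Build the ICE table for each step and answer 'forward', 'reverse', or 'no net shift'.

Direction: reverse

Q₀ = 5.0778e-06 vs Keq = 0.01549 ⇒ Q<K, forward
Step 1:
                   E          L          M
  init         4.375    0.05111    0.07575
  Δ          -0.1899     0.1899     0.5698
  eq           4.185      0.241     0.6455
  solve Keq expr → x = 0.1899; check Q = 0.01549
Then change container volume by factor 1.5 (V_new/V_old).
Step 2:
                   E          L          M
  init          2.79     0.1607     0.4303
  Δ         -0.05147    0.05147     0.1544
  eq           2.739     0.2122     0.5848
  solve Keq expr → x = 0.05147; check Q = 0.01549
Then add 0.05426 M of L.
Step 3:
                   E          L          M
  init         2.739     0.2664     0.5848
  Δ          0.01135   -0.01135   -0.03406
  eq            2.75     0.2551     0.5507
  solve Keq expr → x = -0.01135; check Q = 0.01549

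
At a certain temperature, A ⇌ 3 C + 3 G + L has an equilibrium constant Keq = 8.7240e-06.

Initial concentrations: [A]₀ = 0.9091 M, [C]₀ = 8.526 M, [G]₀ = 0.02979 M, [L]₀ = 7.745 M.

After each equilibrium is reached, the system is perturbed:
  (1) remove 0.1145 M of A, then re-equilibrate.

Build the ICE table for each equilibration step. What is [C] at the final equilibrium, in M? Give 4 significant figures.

[C]_eq = 8.497 M

Q₀ = 0.1396 vs Keq = 8.7240e-06 ⇒ Q>K, reverse
Step 1:
                    A           C           G           L
  init         0.9091       8.526     0.02979       7.745
  Δ          0.009533     -0.0286     -0.0286   -0.009533
  eq           0.9186       8.497    0.001191       7.735
  solve Keq expr → x = -0.009533; check Q = 8.7240e-06
Then remove 0.1145 M of A.
Step 2:
                    A           C           G           L
  init         0.8041       8.497    0.001191       7.735
  Δ        1.7223e-05 -5.1669e-05 -5.1669e-05 -1.7223e-05
  eq           0.8042       8.497    0.001139       7.735
  solve Keq expr → x = -1.7223e-05; check Q = 8.7240e-06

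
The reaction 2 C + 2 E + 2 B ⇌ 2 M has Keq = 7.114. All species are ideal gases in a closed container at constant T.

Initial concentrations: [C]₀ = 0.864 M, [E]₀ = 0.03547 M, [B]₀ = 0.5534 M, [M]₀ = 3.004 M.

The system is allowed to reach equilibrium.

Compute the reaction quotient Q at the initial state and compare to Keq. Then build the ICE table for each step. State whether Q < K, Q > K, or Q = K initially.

Q₀ = 3.1374e+04 vs Keq = 7.114 ⇒ Q>K, reverse
Step 1:
                  C         E         B         M
  init        0.864   0.03547    0.5534     3.004
  Δ          0.5519    0.5519    0.5519   -0.5519
  eq          1.416    0.5874     1.105     2.452
  solve Keq expr → x = -0.276; check Q = 7.114

Q₀ = 3.1374e+04; Q > K (proceeds reverse)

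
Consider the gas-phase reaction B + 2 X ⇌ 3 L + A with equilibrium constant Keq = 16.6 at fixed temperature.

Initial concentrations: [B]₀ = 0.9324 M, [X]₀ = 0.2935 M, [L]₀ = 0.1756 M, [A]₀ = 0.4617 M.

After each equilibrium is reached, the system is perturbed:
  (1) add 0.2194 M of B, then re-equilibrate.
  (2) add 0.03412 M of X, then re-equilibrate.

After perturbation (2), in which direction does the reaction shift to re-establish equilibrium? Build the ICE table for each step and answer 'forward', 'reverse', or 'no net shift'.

Direction: forward

Q₀ = 0.03113 vs Keq = 16.6 ⇒ Q<K, forward
Step 1:
                  B         X         L         A
  Initial    0.9324    0.2935    0.1756    0.4617
  Change      -0.11   -0.2199    0.3299      0.11
  Equil      0.8224   0.07355    0.5055    0.5717
  solve Keq expr → x = 0.11; check Q = 16.6
Then add 0.2194 M of B.
Step 2:
                  B         X         L         A
  Initial     1.042   0.07355    0.5055    0.5717
  Change  -0.003066 -0.006131  0.009197  0.003066
  Equil       1.039   0.06742    0.5147    0.5747
  solve Keq expr → x = 0.003066; check Q = 16.6
Then add 0.03412 M of X.
Step 3:
                  B         X         L         A
  Initial     1.039    0.1015    0.5147    0.5747
  Change   -0.01263  -0.02526   0.03789   0.01263
  Equil       1.026   0.07628    0.5526    0.5874
  solve Keq expr → x = 0.01263; check Q = 16.6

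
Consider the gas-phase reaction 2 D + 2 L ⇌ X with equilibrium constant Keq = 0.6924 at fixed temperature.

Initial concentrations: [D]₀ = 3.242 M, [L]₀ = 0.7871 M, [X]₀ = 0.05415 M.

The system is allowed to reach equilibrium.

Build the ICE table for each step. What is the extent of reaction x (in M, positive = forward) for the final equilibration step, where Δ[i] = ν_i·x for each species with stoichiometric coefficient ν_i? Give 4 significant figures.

Q₀ = 0.008316 vs Keq = 0.6924 ⇒ Q<K, forward
Step 1:
                    D           L           X
  Initial       3.242      0.7871     0.05415
  Change      -0.5352     -0.5352      0.2676
  Equil         2.707      0.2519      0.3218
  solve Keq expr → x = 0.2676; check Q = 0.6924

x = 0.2676 M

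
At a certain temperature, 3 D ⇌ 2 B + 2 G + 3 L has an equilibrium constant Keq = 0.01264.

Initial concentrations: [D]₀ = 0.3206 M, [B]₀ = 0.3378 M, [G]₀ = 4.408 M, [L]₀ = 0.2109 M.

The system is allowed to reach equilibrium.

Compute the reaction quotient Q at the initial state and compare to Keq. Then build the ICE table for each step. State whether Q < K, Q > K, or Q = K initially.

Q₀ = 0.6312; Q > K (proceeds reverse)

Q₀ = 0.6312 vs Keq = 0.01264 ⇒ Q>K, reverse
Step 1:
                   D          B          G          L
  Initial     0.3206     0.3378      4.408     0.2109
  Change      0.1168   -0.07784   -0.07784    -0.1168
  Equil       0.4374       0.26       4.33    0.09415
  solve Keq expr → x = -0.03892; check Q = 0.01264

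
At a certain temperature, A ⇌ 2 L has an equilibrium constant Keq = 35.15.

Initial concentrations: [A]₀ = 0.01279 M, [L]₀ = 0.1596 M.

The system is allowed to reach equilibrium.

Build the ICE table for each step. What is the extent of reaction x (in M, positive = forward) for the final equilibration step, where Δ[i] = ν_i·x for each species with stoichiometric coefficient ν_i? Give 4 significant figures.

x = 0.01183 M

Q₀ = 1.992 vs Keq = 35.15 ⇒ Q<K, forward
Step 1:
                   A          L
  I          0.01279     0.1596
  C         -0.01183    0.02367
  E       9.5555e-04     0.1833
  solve Keq expr → x = 0.01183; check Q = 35.15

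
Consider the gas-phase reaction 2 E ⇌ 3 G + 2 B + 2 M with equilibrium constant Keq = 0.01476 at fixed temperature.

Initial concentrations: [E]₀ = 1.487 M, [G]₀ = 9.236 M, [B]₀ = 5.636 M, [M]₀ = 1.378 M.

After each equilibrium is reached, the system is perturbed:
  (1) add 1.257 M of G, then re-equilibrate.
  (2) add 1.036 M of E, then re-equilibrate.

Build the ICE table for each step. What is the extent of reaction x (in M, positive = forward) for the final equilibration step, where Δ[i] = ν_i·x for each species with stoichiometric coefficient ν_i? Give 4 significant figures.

x = 6.0120e-04 M

Q₀ = 2.1492e+04 vs Keq = 0.01476 ⇒ Q>K, reverse
Step 1:
                   E          G          B          M
  init         1.487      9.236      5.636      1.378
  Δ            1.374     -2.061     -1.374     -1.374
  eq           2.861      7.175      4.262   0.004242
  solve Keq expr → x = -0.6869; check Q = 0.01476
Then add 1.257 M of G.
Step 2:
                   E          G          B          M
  init         2.861      8.432      4.262   0.004242
  Δ       9.0977e-04  -0.001365 -9.0977e-04 -9.0977e-04
  eq           2.862      8.431      4.261   0.003333
  solve Keq expr → x = -4.5488e-04; check Q = 0.01476
Then add 1.036 M of E.
Step 3:
                   E          G          B          M
  init         3.898      8.431      4.261   0.003333
  Δ        -0.001202   0.001804   0.001202   0.001202
  eq           3.896      8.433      4.263   0.004535
  solve Keq expr → x = 6.0120e-04; check Q = 0.01476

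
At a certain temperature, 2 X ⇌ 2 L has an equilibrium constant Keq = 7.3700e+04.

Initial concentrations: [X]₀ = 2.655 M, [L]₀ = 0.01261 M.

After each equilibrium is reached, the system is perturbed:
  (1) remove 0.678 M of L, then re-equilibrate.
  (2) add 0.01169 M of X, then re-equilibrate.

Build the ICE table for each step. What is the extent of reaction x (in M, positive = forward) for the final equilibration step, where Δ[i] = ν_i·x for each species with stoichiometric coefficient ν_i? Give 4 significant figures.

Q₀ = 2.2558e-05 vs Keq = 7.3700e+04 ⇒ Q<K, forward
Step 1:
                  X         L
  I           2.655   0.01261
  C          -2.645     2.645
  E         0.00979     2.658
  solve Keq expr → x = 1.323; check Q = 7.3700e+04
Then remove 0.678 M of L.
Step 2:
                  X         L
  I         0.00979      1.98
  C       -0.002488  0.002488
  E        0.007302     1.982
  solve Keq expr → x = 0.001244; check Q = 7.3700e+04
Then add 0.01169 M of X.
Step 3:
                  X         L
  I         0.01899     1.982
  C        -0.01165   0.01165
  E        0.007345     1.994
  solve Keq expr → x = 0.005824; check Q = 7.3700e+04

x = 0.005824 M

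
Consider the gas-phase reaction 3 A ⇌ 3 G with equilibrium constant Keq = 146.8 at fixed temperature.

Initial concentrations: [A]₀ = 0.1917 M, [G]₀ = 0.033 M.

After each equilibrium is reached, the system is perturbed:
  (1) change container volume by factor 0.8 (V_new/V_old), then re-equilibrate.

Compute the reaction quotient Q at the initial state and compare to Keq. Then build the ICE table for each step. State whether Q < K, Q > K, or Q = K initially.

Q₀ = 0.005101 vs Keq = 146.8 ⇒ Q<K, forward
Step 1:
                  A         G
  I          0.1917     0.033
  C         -0.1559    0.1559
  E         0.03581    0.1889
  solve Keq expr → x = 0.05196; check Q = 146.8
Then change container volume by factor 0.8 (V_new/V_old).
Step 2:
                  A         G
  I         0.04476    0.2361
  C               0         0
  E         0.04476    0.2361
  solve Keq expr → x = 0; check Q = 146.8

Q₀ = 0.005101; Q < K (proceeds forward)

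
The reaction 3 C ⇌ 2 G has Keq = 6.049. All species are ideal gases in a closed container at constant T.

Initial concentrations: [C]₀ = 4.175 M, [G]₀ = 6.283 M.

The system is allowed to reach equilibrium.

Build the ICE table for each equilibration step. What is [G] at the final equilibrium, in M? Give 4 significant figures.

[G]_eq = 7.646 M

Q₀ = 0.5425 vs Keq = 6.049 ⇒ Q<K, forward
Step 1:
                  C         G
  init        4.175     6.283
  Δ          -2.045     1.363
  eq           2.13     7.646
  solve Keq expr → x = 0.6816; check Q = 6.049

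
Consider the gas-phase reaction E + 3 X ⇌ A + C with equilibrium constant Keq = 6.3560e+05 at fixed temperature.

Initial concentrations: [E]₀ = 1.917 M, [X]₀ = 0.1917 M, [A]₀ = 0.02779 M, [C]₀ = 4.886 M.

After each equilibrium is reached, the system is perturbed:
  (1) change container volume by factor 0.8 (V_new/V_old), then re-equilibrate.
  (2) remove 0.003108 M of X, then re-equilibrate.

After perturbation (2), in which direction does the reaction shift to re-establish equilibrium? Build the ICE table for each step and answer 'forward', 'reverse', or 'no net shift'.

Q₀ = 10.05 vs Keq = 6.3560e+05 ⇒ Q<K, forward
Step 1:
                   E          X          A          C
  I            1.917     0.1917    0.02779      4.886
  C          -0.0615    -0.1845     0.0615     0.0615
  E            1.856   0.007208    0.08929      4.947
  solve Keq expr → x = 0.0615; check Q = 6.3560e+05
Then change container volume by factor 0.8 (V_new/V_old).
Step 2:
                   E          X          A          C
  I            2.319   0.009011     0.1116      6.184
  C       -4.1178e-04  -0.001235 4.1178e-04 4.1178e-04
  E            2.319   0.007775      0.112      6.185
  solve Keq expr → x = 4.1178e-04; check Q = 6.3560e+05
Then remove 0.003108 M of X.
Step 3:
                   E          X          A          C
  I            2.319   0.004667      0.112      6.185
  C         0.001028   0.003083  -0.001028  -0.001028
  E             2.32    0.00775      0.111      6.184
  solve Keq expr → x = -0.001028; check Q = 6.3560e+05

Direction: reverse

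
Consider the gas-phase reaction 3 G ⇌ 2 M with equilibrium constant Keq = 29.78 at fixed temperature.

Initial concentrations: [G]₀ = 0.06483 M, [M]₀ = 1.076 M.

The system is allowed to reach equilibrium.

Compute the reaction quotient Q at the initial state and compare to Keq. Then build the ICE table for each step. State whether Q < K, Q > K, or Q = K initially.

Q₀ = 4249 vs Keq = 29.78 ⇒ Q>K, reverse
Step 1:
                   G          M
  I          0.06483      1.076
  C           0.2395    -0.1597
  E           0.3044     0.9163
  solve Keq expr → x = -0.07984; check Q = 29.78

Q₀ = 4249; Q > K (proceeds reverse)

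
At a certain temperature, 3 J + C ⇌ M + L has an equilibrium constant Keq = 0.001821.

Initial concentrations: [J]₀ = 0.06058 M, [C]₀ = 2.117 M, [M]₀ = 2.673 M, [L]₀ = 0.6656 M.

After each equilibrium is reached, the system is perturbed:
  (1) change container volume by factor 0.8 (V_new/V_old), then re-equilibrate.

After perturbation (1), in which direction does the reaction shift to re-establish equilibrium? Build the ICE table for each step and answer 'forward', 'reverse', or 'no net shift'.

Direction: forward

Q₀ = 3780 vs Keq = 0.001821 ⇒ Q>K, reverse
Step 1:
                    J           C           M           L
  I           0.06058       2.117       2.673      0.6656
  C             1.937      0.6458     -0.6458     -0.6458
  E             1.998       2.763       2.027     0.01979
  solve Keq expr → x = -0.6458; check Q = 0.001821
Then change container volume by factor 0.8 (V_new/V_old).
Step 2:
                    J           C           M           L
  I             2.497       3.454       2.534     0.02474
  C          -0.03592    -0.01197     0.01197     0.01197
  E             2.462       3.442       2.546     0.03672
  solve Keq expr → x = 0.01197; check Q = 0.001821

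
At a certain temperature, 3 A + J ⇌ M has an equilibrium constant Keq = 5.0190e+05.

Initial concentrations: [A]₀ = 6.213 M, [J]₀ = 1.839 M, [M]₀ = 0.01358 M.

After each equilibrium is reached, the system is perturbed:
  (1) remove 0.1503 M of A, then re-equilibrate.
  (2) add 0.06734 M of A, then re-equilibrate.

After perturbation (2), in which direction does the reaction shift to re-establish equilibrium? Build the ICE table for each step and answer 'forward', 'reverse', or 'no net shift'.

Q₀ = 3.0790e-05 vs Keq = 5.0190e+05 ⇒ Q<K, forward
Step 1:
                    A           J           M
  Initial       6.213       1.839     0.01358
  Change       -5.517      -1.839       1.839
  Equil         0.696  1.0946e-05       1.853
  solve Keq expr → x = 1.839; check Q = 5.0190e+05
Then remove 0.1503 M of A.
Step 2:
                    A           J           M
  Initial      0.5457  1.0946e-05       1.853
  Change   3.5277e-05  1.1759e-05 -1.1759e-05
  Equil        0.5458  2.2705e-05       1.853
  solve Keq expr → x = -1.1759e-05; check Q = 5.0190e+05
Then add 0.06734 M of A.
Step 3:
                    A           J           M
  Initial      0.6131  2.2705e-05       1.853
  Change  -2.0065e-05 -6.6882e-06  6.6882e-06
  Equil        0.6131  1.6017e-05       1.853
  solve Keq expr → x = 6.6882e-06; check Q = 5.0190e+05

Direction: forward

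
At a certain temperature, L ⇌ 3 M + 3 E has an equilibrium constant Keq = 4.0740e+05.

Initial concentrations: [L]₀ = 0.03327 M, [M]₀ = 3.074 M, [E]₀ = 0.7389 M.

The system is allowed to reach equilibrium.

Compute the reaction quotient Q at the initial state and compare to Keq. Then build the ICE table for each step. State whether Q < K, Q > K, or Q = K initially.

Q₀ = 352.2 vs Keq = 4.0740e+05 ⇒ Q<K, forward
Step 1:
                  L         M         E
  Initial   0.03327     3.074    0.7389
  Change   -0.03322   0.09967   0.09967
  Equil   4.6268e-05     3.174    0.8386
  solve Keq expr → x = 0.03322; check Q = 4.0740e+05

Q₀ = 352.2; Q < K (proceeds forward)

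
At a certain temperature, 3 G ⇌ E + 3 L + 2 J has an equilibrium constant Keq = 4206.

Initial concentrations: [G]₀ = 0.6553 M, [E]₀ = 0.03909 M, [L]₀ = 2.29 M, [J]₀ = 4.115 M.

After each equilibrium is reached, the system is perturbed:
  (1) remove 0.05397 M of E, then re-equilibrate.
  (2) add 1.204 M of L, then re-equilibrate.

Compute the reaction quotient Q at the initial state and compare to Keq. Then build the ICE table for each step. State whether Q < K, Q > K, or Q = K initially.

Q₀ = 28.25 vs Keq = 4206 ⇒ Q<K, forward
Step 1:
                    G           E           L           J
  Initial      0.6553     0.03909        2.29       4.115
  Change      -0.4054      0.1351      0.4054      0.2703
  Equil        0.2499      0.1742       2.695       4.385
  solve Keq expr → x = 0.1351; check Q = 4206
Then remove 0.05397 M of E.
Step 2:
                    G           E           L           J
  Initial      0.2499      0.1203       2.695       4.385
  Change     -0.02223     0.00741     0.02223     0.01482
  Equil        0.2276      0.1277       2.718         4.4
  solve Keq expr → x = 0.00741; check Q = 4206
Then add 1.204 M of L.
Step 3:
                    G           E           L           J
  Initial      0.2276      0.1277       3.922         4.4
  Change       0.0713    -0.02377     -0.0713    -0.04754
  Equil        0.2989      0.1039        3.85       4.353
  solve Keq expr → x = -0.02377; check Q = 4206

Q₀ = 28.25; Q < K (proceeds forward)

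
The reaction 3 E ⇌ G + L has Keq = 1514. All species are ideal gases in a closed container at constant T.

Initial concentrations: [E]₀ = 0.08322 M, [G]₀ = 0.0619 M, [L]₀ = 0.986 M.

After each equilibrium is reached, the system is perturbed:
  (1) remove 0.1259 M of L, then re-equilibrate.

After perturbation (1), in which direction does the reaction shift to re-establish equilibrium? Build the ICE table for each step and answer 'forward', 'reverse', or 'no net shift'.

Direction: forward

Q₀ = 105.9 vs Keq = 1514 ⇒ Q<K, forward
Step 1:
                  E         G         L
  Initial   0.08322    0.0619     0.986
  Change   -0.04611   0.01537   0.01537
  Equil     0.03711   0.07727     1.001
  solve Keq expr → x = 0.01537; check Q = 1514
Then remove 0.1259 M of L.
Step 2:
                  E         G         L
  Initial   0.03711   0.07727    0.8755
  Change   -0.00154 5.1335e-04 5.1335e-04
  Equil     0.03557   0.07778     0.876
  solve Keq expr → x = 5.1335e-04; check Q = 1514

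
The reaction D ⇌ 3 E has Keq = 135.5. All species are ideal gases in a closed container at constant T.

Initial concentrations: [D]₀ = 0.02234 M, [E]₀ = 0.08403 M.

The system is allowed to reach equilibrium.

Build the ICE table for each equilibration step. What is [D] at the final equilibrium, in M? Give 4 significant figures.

[D]_eq = 2.5396e-05 M

Q₀ = 0.02656 vs Keq = 135.5 ⇒ Q<K, forward
Step 1:
                  D         E
  Initial   0.02234   0.08403
  Change   -0.02231   0.06694
  Equil   2.5396e-05     0.151
  solve Keq expr → x = 0.02231; check Q = 135.5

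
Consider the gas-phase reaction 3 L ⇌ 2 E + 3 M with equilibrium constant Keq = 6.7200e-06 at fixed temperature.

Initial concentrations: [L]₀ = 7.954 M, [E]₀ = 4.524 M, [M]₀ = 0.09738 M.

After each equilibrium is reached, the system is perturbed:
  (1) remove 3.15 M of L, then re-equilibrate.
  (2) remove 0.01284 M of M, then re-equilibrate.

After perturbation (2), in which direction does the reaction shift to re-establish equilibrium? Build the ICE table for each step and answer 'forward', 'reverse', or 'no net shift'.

Q₀ = 3.7558e-05 vs Keq = 6.7200e-06 ⇒ Q>K, reverse
Step 1:
                    L           E           M
  I             7.954       4.524     0.09738
  C           0.04199    -0.02799    -0.04199
  E             7.996       4.496     0.05539
  solve Keq expr → x = -0.014; check Q = 6.7200e-06
Then remove 3.15 M of L.
Step 2:
                    L           E           M
  I             4.846       4.496     0.05539
  C            0.0216     -0.0144     -0.0216
  E             4.868       4.482     0.03379
  solve Keq expr → x = -0.0072; check Q = 6.7200e-06
Then remove 0.01284 M of M.
Step 3:
                    L           E           M
  I             4.868       4.482     0.02095
  C          -0.01271    0.008473     0.01271
  E             4.855        4.49     0.03366
  solve Keq expr → x = 0.004236; check Q = 6.7200e-06

Direction: forward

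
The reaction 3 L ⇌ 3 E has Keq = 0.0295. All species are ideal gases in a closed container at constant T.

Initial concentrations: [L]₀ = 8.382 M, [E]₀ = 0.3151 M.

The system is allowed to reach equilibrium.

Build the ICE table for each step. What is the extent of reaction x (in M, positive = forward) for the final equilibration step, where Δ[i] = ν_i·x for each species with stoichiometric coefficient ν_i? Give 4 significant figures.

Q₀ = 5.3125e-05 vs Keq = 0.0295 ⇒ Q<K, forward
Step 1:
                  L         E
  init        8.382    0.3151
  Δ          -1.738     1.738
  eq          6.644     2.053
  solve Keq expr → x = 0.5793; check Q = 0.0295

x = 0.5793 M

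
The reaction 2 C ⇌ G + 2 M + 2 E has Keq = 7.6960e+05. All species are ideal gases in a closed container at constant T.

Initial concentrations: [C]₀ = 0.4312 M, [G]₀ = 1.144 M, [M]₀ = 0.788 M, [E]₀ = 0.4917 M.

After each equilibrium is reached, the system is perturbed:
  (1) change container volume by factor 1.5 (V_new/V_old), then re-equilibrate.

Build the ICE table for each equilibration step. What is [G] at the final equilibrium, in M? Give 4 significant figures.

Q₀ = 0.9237 vs Keq = 7.6960e+05 ⇒ Q<K, forward
Step 1:
                  C         G         M         E
  init       0.4312     1.144     0.788    0.4917
  Δ         -0.4297    0.2149    0.4297    0.4297
  eq       0.001491     1.359     1.218    0.9214
  solve Keq expr → x = 0.2149; check Q = 7.6960e+05
Then change container volume by factor 1.5 (V_new/V_old).
Step 2:
                  C         G         M         E
  init    9.9394e-04    0.9059    0.8118    0.6143
  Δ       -4.5214e-04 2.2607e-04 4.5214e-04 4.5214e-04
  eq      5.4180e-04    0.9061    0.8123    0.6147
  solve Keq expr → x = 2.2607e-04; check Q = 7.6960e+05

[G]_eq = 0.9061 M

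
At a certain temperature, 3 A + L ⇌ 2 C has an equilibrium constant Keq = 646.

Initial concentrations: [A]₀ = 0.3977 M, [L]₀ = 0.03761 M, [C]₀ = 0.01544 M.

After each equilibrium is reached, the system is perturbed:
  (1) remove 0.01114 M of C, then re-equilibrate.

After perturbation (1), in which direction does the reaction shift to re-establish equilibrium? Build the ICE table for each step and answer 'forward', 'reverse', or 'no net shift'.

Q₀ = 0.1008 vs Keq = 646 ⇒ Q<K, forward
Step 1:
                   A          L          C
  Initial     0.3977    0.03761    0.01544
  Change     -0.1112   -0.03708    0.07416
  Equil       0.2865 5.2873e-04     0.0896
  solve Keq expr → x = 0.03708; check Q = 646
Then remove 0.01114 M of C.
Step 2:
                   A          L          C
  Initial     0.2865 5.2873e-04    0.07846
  Change  -3.5789e-04 -1.1930e-04 2.3859e-04
  Equil       0.2861 4.0943e-04     0.0787
  solve Keq expr → x = 1.1930e-04; check Q = 646

Direction: forward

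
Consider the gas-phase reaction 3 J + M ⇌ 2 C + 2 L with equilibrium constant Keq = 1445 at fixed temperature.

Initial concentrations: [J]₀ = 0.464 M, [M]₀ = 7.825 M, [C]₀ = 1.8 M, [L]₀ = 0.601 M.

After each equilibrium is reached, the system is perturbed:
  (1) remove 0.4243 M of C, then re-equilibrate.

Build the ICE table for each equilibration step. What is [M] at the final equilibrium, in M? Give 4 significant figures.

[M]_eq = 7.689 M

Q₀ = 1.497 vs Keq = 1445 ⇒ Q<K, forward
Step 1:
                   J          M          C          L
  init         0.464      7.825        1.8      0.601
  Δ           -0.398    -0.1327     0.2653     0.2653
  eq         0.06604      7.692      2.065     0.8663
  solve Keq expr → x = 0.1327; check Q = 1445
Then remove 0.4243 M of C.
Step 2:
                   J          M          C          L
  init       0.06604      7.692      1.641     0.8663
  Δ         -0.00898  -0.002993   0.005987   0.005987
  eq         0.05706      7.689      1.647     0.8723
  solve Keq expr → x = 0.002993; check Q = 1445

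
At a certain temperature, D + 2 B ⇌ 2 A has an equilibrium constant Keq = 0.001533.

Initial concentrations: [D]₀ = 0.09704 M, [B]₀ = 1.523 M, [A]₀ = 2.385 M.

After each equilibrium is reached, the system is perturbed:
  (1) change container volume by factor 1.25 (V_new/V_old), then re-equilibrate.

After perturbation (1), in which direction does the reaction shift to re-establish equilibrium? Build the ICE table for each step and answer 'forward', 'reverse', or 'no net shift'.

Q₀ = 25.27 vs Keq = 0.001533 ⇒ Q>K, reverse
Step 1:
                   D          B          A
  init       0.09704      1.523      2.385
  Δ            1.112      2.224     -2.224
  eq           1.209      3.747     0.1613
  solve Keq expr → x = -1.112; check Q = 0.001533
Then change container volume by factor 1.25 (V_new/V_old).
Step 2:
                   D          B          A
  init        0.9671      2.997      0.129
  Δ         0.006375    0.01275   -0.01275
  eq          0.9735       3.01     0.1163
  solve Keq expr → x = -0.006375; check Q = 0.001533

Direction: reverse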